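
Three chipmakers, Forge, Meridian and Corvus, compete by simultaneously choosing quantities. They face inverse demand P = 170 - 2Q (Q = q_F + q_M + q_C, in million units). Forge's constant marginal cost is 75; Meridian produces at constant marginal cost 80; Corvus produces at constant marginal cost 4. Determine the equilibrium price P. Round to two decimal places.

Forge's profit: π_F = (170 - 2Q)q_F - (75q_F). Setting ∂π_F/∂q_F = 0: 95 - 4q_F - 2(q_M + q_C) = 0.
Meridian's first-order condition: 90 - 4q_M - 2(q_F + q_C) = 0.
Corvus's first-order condition: 166 - 4q_C - 2(q_F + q_M) = 0.
Summing all 3 equations gives 351 − 8Q = 0, hence Q = 351/8.
Back-substituting: q_F = (95 − 351/4)/2 = 29/8, q_M = (90 − 351/4)/2 = 9/8, q_C = (166 − 351/4)/2 = 313/8.
Total output Q = 351/8, so price P = 170 - 2·(351/8) = 329/4.

82.25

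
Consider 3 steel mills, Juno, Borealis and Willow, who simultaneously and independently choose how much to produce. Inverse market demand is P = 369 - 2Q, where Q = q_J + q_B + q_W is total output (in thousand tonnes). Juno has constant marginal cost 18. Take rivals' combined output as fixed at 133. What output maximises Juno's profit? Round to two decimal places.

21.25

With rivals' combined output fixed at 133, Juno's profit is π_J = (369 - 2·133 - 2q_J)q_J - (18q_J) = (103 - 2q_J)q_J - (18q_J).
∂π_J/∂q_J = 85 - 4q_J = 0, so q_J = 85/4.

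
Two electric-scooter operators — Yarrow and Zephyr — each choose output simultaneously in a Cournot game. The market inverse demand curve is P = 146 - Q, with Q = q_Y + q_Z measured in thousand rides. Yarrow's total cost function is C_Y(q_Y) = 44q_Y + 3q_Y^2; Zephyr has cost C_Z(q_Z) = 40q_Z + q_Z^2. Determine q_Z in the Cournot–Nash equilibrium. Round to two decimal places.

Yarrow's profit: π_Y = (146 - Q)q_Y - (44q_Y + 3q_Y²). Setting ∂π_Y/∂q_Y = 0: 102 - 8q_Y - (q_Z) = 0.
Zephyr's first-order condition: 106 - 4q_Z - (q_Y) = 0.
Best responses: q_Y = (102 - q_Z)/8, q_Z = (106 - q_Y)/4.
Substituting one into the other gives q_Y = 302/31 and q_Z = 746/31.

24.06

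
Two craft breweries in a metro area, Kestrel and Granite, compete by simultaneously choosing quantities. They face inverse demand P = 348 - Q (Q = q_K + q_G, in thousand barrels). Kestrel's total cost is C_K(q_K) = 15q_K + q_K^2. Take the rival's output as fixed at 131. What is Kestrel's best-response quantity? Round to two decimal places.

With the rival's output fixed at 131, Kestrel's profit is π_K = (348 - 131 - q_K)q_K - (15q_K + q_K²) = (217 - q_K)q_K - (15q_K + q_K²).
∂π_K/∂q_K = 202 - 4q_K = 0, so q_K = 101/2.

50.50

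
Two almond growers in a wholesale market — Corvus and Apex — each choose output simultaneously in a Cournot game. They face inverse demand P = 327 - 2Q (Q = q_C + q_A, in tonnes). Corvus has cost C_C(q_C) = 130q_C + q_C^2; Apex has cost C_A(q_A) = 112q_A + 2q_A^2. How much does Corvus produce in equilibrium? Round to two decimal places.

Corvus's profit: π_C = (327 - 2Q)q_C - (130q_C + q_C²). Setting ∂π_C/∂q_C = 0: 197 - 6q_C - 2(q_A) = 0.
Apex's first-order condition: 215 - 8q_A - 2(q_C) = 0.
Rearranging gives the reaction functions q_C = (197 - 2q_A)/6 and q_A = (215 - 2q_C)/8.
Solving the pair: q_C = 573/22, q_A = 224/11.

26.05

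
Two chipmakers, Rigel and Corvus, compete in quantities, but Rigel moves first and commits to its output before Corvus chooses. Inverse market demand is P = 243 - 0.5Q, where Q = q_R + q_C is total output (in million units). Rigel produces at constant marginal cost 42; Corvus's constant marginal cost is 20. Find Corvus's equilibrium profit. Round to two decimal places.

8911.13

The follower Corvus best-responds to any q_R: π_C = (243 - 0.5Q)q_C - 20q_C.
∂π_C/∂q_C = 223 - (1/2)q_R - q_C = 0 gives the reaction function q_C = (223 - (1/2)q_R).
The leader anticipates this reaction. Substituting into P = 243 - 0.5Q gives P = 263/2 - (1/4)q_R, so π_R = (263/2 - (1/4)q_R)q_R - 42q_R.
The leader's first-order condition 179/2 - (1/2)q_R = 0 yields q_R = 179.
Then q_C = (223 - (1/2)·179) = 267/2.
Price P = 243 - (1/2)·(625/2) = 347/4.
Corvus's profit: (347/4 - 20)·(267/2) = 8911.1250.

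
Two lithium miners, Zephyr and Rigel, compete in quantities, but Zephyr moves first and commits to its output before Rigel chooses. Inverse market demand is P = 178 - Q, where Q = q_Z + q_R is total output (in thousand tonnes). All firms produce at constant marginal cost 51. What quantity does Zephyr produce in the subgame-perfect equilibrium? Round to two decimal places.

63.50

The follower Rigel best-responds to any q_Z: π_R = (178 - Q)q_R - 51q_R.
Follower FOC: 127 - q_Z - 2q_R = 0, so q_R(q_Z) = (127 - q_Z)/2.
The leader anticipates this reaction. Substituting into P = 178 - Q gives P = 229/2 - (1/2)q_Z, so π_Z = (229/2 - (1/2)q_Z)q_Z - 51q_Z.
The leader's first-order condition 127/2 - q_Z = 0 yields q_Z = 127/2.
Then q_R = (127 - 127/2)/2 = 127/4.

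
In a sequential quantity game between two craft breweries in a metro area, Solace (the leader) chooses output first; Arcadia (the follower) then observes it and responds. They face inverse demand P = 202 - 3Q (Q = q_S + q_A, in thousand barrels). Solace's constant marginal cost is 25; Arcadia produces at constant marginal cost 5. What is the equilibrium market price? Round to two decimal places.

64.25

Solve by backward induction. Given q_S, the follower Arcadia maximises π_A = (202 - 3q_S - 3q_A)q_A - 5q_A.
∂π_A/∂q_A = 197 - 3q_S - 6q_A = 0 gives the reaction function q_A = (197 - 3q_S)/6.
The leader anticipates this reaction. Substituting into P = 202 - 3Q gives P = 207/2 - (3/2)q_S, so π_S = (207/2 - (3/2)q_S)q_S - 25q_S.
Maximising: ∂π_S/∂q_S = 157/2 - 3q_S = 0, giving q_S = 157/6.
Then q_A = (197 - 3·(157/6))/6 = 79/4.
Total output Q = 551/12, so price P = 202 - 3·(551/12) = 257/4.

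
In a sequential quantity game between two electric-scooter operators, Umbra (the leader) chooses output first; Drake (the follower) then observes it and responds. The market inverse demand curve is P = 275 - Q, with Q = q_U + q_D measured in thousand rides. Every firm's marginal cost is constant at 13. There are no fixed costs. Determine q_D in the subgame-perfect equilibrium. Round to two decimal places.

The follower Drake best-responds to any q_U: π_D = (275 - Q)q_D - 13q_D.
∂π_D/∂q_D = 262 - q_U - 2q_D = 0 gives the reaction function q_D = (262 - q_U)/2.
Umbra substitutes q_D(q_U) into its own profit: π_U = q_U(275 - q_U - (262 - q_U)/2) - 13q_U = (144 - (1/2)q_U)q_U - 13q_U.
Leader FOC: 131 - q_U = 0, so q_U = 131.
Then q_D = (262 - 131)/2 = 131/2.

65.50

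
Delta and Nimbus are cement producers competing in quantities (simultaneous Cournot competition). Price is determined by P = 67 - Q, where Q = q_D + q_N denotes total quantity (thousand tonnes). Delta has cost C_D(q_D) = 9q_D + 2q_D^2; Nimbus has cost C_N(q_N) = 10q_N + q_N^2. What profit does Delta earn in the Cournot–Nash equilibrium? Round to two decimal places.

173.68

Delta's profit: π_D = (67 - Q)q_D - (9q_D + 2q_D²). Setting ∂π_D/∂q_D = 0: 58 - 6q_D - (q_N) = 0.
Nimbus's first-order condition: 57 - 4q_N - (q_D) = 0.
Rearranging gives the reaction functions q_D = (58 - q_N)/6 and q_N = (57 - q_D)/4.
Substituting one into the other gives q_D = 175/23 and q_N = 284/23.
Price P = 67 - 459/23 = 1082/23.
Delta's profit: (1082/23)·(175/23) - 9·(175/23) - 2(175/23)² = 173.6767.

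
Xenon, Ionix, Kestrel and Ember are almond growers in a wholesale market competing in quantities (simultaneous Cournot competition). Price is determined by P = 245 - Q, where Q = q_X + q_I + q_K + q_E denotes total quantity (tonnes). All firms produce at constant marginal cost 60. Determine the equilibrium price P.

97

Each firm earns π_i = (245 - Q)q_i - 60q_i.
Setting ∂π_i/∂q_i = 0 with rivals' quantities fixed: 185 - 2q_i - Σ_{j≠i} q_j = 0.
With identical firms every q_j equals q_i, so Σ_{j≠i} q_j = 3q_i and 185 = 5q_i, giving q_i = 37.
Total output Q = 148, so price P = 245 - 148 = 97.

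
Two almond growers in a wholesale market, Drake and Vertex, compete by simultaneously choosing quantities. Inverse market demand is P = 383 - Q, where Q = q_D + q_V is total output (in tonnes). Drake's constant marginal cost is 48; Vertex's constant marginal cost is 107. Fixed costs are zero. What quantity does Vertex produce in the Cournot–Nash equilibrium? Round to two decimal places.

Drake's profit: π_D = (383 - Q)q_D - (48q_D). Setting ∂π_D/∂q_D = 0: 335 - 2q_D - (q_V) = 0.
Vertex's profit: π_V = (383 - Q)q_V - (107q_V). Setting ∂π_V/∂q_V = 0: 276 - 2q_V - (q_D) = 0.
Rearranging gives the reaction functions q_D = (335 - q_V)/2 and q_V = (276 - q_D)/2.
Solving the pair: q_D = 394/3, q_V = 217/3.

72.33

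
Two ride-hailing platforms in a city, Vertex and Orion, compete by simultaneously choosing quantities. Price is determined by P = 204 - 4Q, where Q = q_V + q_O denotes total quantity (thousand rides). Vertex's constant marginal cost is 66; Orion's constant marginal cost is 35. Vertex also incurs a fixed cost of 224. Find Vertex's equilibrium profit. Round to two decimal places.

94.03

Vertex's profit: π_V = (204 - 4Q)q_V - (66q_V). Setting ∂π_V/∂q_V = 0: 138 - 8q_V - 4(q_O) = 0.
Orion's profit: π_O = (204 - 4Q)q_O - (35q_O). Setting ∂π_O/∂q_O = 0: 169 - 8q_O - 4(q_V) = 0.
Rearranging gives the reaction functions q_V = (138 - 4q_O)/8 and q_O = (169 - 4q_V)/8.
Substituting one into the other gives q_V = 107/12 and q_O = 50/3.
Price P = 204 - 4·(307/12) = 305/3.
Vertex's profit: (305/3 - 66)·(107/12) - 224 = 94.0278.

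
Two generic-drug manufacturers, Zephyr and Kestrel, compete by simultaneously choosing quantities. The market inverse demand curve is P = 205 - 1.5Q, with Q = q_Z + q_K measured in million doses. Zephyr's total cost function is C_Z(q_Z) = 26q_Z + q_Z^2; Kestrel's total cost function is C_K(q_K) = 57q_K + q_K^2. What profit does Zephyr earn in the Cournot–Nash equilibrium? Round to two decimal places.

Zephyr's profit: π_Z = (205 - 1.5Q)q_Z - (26q_Z + q_Z²). Setting ∂π_Z/∂q_Z = 0: 179 - 5q_Z - (3/2)(q_K) = 0.
Kestrel's profit: π_K = (205 - 1.5Q)q_K - (57q_K + q_K²). Setting ∂π_K/∂q_K = 0: 148 - 5q_K - (3/2)(q_Z) = 0.
So q_Z = (179 - (3/2)q_K)/5 and q_K = (148 - (3/2)q_Z)/5.
Solving the pair: q_Z = 29.5824, q_K = 1886/91.
Price P = 205 - (3/2)·(654/13) = 1684/13.
Zephyr's profit: (1684/13)·29.5824 - 26·29.5824 - 29.5824² = 2187.7986.

2187.80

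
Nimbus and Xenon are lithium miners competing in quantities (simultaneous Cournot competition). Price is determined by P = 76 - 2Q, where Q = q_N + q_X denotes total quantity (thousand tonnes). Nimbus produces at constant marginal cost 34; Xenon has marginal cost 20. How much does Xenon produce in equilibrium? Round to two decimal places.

11.67

Nimbus's profit: π_N = (76 - 2Q)q_N - (34q_N). Setting ∂π_N/∂q_N = 0: 42 - 4q_N - 2(q_X) = 0.
Xenon's first-order condition: 56 - 4q_X - 2(q_N) = 0.
Best responses: q_N = (42 - 2q_X)/4, q_X = (56 - 2q_N)/4.
Substituting one into the other gives q_N = 14/3 and q_X = 35/3.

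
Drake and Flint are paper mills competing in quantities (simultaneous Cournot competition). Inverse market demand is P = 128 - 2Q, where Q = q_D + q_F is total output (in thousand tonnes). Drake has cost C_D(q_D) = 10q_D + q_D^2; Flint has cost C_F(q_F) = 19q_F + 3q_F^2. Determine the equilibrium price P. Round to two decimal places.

78.71

Drake's profit: π_D = (128 - 2Q)q_D - (10q_D + q_D²). Setting ∂π_D/∂q_D = 0: 118 - 6q_D - 2(q_F) = 0.
Flint's profit: π_F = (128 - 2Q)q_F - (19q_F + 3q_F²). Setting ∂π_F/∂q_F = 0: 109 - 10q_F - 2(q_D) = 0.
Rearranging gives the reaction functions q_D = (118 - 2q_F)/6 and q_F = (109 - 2q_D)/10.
Substituting one into the other gives q_D = 481/28 and q_F = 209/28.
Total output Q = 345/14, so price P = 128 - 2·(345/14) = 551/7.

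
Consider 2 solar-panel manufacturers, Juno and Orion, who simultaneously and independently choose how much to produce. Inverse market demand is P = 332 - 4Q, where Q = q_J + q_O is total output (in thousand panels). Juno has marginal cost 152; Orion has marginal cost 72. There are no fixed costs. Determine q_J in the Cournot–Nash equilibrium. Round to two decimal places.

8.33

Juno's profit: π_J = (332 - 4Q)q_J - (152q_J). Setting ∂π_J/∂q_J = 0: 180 - 8q_J - 4(q_O) = 0.
Orion's profit: π_O = (332 - 4Q)q_O - (72q_O). Setting ∂π_O/∂q_O = 0: 260 - 8q_O - 4(q_J) = 0.
So q_J = (180 - 4q_O)/8 and q_O = (260 - 4q_J)/8.
Solving the pair: q_J = 25/3, q_O = 85/3.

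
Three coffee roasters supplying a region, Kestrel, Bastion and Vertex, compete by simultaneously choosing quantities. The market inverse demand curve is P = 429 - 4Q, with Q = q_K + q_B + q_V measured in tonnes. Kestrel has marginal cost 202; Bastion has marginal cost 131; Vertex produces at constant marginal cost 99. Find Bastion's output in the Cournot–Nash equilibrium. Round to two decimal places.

Kestrel's profit: π_K = (429 - 4Q)q_K - (202q_K). Setting ∂π_K/∂q_K = 0: 227 - 8q_K - 4(q_B + q_V) = 0.
Bastion's profit: π_B = (429 - 4Q)q_B - (131q_B). Setting ∂π_B/∂q_B = 0: 298 - 8q_B - 4(q_K + q_V) = 0.
Vertex's profit: π_V = (429 - 4Q)q_V - (99q_V). Setting ∂π_V/∂q_V = 0: 330 - 8q_V - 4(q_K + q_B) = 0.
Adding the 3 conditions: 855 − 8Q − 8Q = 0, i.e. Q = 855/16.
Back-substituting: q_K = (227 − 855/4)/4 = 53/16, q_B = (298 − 855/4)/4 = 337/16, q_V = (330 − 855/4)/4 = 465/16.

21.06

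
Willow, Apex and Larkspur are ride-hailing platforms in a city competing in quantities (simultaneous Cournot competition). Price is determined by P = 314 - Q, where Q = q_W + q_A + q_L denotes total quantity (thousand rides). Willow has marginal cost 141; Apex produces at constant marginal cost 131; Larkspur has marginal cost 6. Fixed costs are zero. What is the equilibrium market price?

148

Willow's profit: π_W = (314 - Q)q_W - (141q_W). Setting ∂π_W/∂q_W = 0: 173 - 2q_W - (q_A + q_L) = 0.
Apex's first-order condition: 183 - 2q_A - (q_W + q_L) = 0.
Larkspur's profit: π_L = (314 - Q)q_L - (6q_L). Setting ∂π_L/∂q_L = 0: 308 - 2q_L - (q_W + q_A) = 0.
Adding the 3 first-order conditions: 664 − 4Q = 0, so Q = 166.
Back-substituting: q_W = (173 − 166) = 7, q_A = (183 − 166) = 17, q_L = (308 − 166) = 142.
Total output Q = 166, so price P = 314 - 166 = 148.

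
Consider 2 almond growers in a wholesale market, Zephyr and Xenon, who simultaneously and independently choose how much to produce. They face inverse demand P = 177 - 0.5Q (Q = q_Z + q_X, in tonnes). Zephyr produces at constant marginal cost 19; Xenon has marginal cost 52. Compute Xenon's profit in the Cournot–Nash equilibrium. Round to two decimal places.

Zephyr's profit: π_Z = (177 - 0.5Q)q_Z - (19q_Z). Setting ∂π_Z/∂q_Z = 0: 158 - q_Z - (1/2)(q_X) = 0.
Xenon's profit: π_X = (177 - 0.5Q)q_X - (52q_X). Setting ∂π_X/∂q_X = 0: 125 - q_X - (1/2)(q_Z) = 0.
Best responses: q_Z = (158 - (1/2)q_X), q_X = (125 - (1/2)q_Z).
Solving the pair: q_Z = 382/3, q_X = 184/3.
Price P = 177 - (1/2)·(566/3) = 248/3.
Xenon's profit: (248/3 - 52)·(184/3) = 1880.8889.

1880.89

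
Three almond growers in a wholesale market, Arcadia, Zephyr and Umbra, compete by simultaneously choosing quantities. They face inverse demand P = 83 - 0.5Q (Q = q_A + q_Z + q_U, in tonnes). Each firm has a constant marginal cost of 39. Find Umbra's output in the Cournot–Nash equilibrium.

A representative firm's profit is π_i = q_i(83 - 0.5Q) - 39q_i.
Setting ∂π_i/∂q_i = 0 with rivals' quantities fixed: 44 - q_i - (1/2)·Σ_{j≠i} q_j = 0.
With identical firms every q_j equals q_i, so Σ_{j≠i} q_j = 2q_i and 44 = 2q_i, giving q_i = 22.

22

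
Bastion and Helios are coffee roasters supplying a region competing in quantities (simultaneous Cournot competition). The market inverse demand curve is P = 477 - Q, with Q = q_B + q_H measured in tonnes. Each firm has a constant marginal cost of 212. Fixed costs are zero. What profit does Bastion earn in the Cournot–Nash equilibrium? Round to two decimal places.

Each firm earns π_i = (477 - Q)q_i - 212q_i.
Setting ∂π_i/∂q_i = 0 with rivals' quantities fixed: 265 - 2q_i - q_j = 0.
By symmetry each firm produces the same amount; substituting q_j = q_i yields q_i = 265/3.
Price P = 477 - 530/3 = 901/3.
Bastion's profit: (901/3 - 212)·(265/3) = 7802.7778.

7802.78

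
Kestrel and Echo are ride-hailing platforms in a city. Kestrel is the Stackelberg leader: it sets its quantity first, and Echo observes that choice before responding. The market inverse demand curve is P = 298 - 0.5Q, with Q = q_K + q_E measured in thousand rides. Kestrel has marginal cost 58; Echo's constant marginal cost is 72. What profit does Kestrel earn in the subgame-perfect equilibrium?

Solve by backward induction. Given q_K, the follower Echo maximises π_E = (298 - (1/2)q_K - (1/2)q_E)q_E - 72q_E.
Setting the follower's marginal profit to zero, 226 - (1/2)q_K - q_E = 0, i.e. q_E = (226 - (1/2)q_K).
The leader anticipates this reaction. Substituting into P = 298 - 0.5Q gives P = 185 - (1/4)q_K, so π_K = (185 - (1/4)q_K)q_K - 58q_K.
Leader FOC: 127 - (1/2)q_K = 0, so q_K = 254.
Then q_E = (226 - (1/2)·254) = 99.
Price P = 298 - (1/2)·353 = 243/2.
Kestrel's profit: (243/2 - 58)·254 = 16129.

16129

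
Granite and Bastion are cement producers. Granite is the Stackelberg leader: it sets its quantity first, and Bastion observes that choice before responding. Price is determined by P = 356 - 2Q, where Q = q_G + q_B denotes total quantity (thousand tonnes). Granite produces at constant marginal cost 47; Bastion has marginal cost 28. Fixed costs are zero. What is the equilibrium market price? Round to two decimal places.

119.50

Solve by backward induction. Given q_G, the follower Bastion maximises π_B = (356 - 2q_G - 2q_B)q_B - 28q_B.
Setting the follower's marginal profit to zero, 328 - 2q_G - 4q_B = 0, i.e. q_B = (328 - 2q_G)/4.
The leader anticipates this reaction. Substituting into P = 356 - 2Q gives P = 192 - q_G, so π_G = (192 - q_G)q_G - 47q_G.
The leader's first-order condition 145 - 2q_G = 0 yields q_G = 145/2.
Then q_B = (328 - 2·(145/2))/4 = 183/4.
Total output Q = 473/4, so price P = 356 - 2·(473/4) = 239/2.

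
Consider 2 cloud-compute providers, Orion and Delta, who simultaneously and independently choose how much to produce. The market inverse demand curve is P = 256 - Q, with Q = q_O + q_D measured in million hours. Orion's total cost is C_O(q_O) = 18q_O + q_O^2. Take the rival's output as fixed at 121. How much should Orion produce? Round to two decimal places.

29.25

With the rival's output fixed at 121, Orion's profit is π_O = (256 - 121 - q_O)q_O - (18q_O + q_O²) = (135 - q_O)q_O - (18q_O + q_O²).
∂π_O/∂q_O = 117 - 4q_O = 0, so q_O = 117/4.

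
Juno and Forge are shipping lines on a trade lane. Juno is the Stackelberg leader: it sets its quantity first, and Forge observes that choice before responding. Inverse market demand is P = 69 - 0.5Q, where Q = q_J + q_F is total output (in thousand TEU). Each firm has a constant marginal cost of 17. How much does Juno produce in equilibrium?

52

The follower Forge best-responds to any q_J: π_F = (69 - 0.5Q)q_F - 17q_F.
Follower FOC: 52 - (1/2)q_J - q_F = 0, so q_F(q_J) = (52 - (1/2)q_J).
The leader anticipates this reaction. Substituting into P = 69 - 0.5Q gives P = 43 - (1/4)q_J, so π_J = (43 - (1/4)q_J)q_J - 17q_J.
Maximising: ∂π_J/∂q_J = 26 - (1/2)q_J = 0, giving q_J = 52.
Then q_F = (52 - (1/2)·52) = 26.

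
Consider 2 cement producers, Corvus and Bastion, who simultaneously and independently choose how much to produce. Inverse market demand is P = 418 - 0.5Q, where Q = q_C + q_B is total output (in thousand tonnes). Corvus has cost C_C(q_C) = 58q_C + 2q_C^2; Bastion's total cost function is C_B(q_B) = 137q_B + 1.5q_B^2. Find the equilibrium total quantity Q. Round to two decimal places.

Corvus's profit: π_C = (418 - 0.5Q)q_C - (58q_C + 2q_C²). Setting ∂π_C/∂q_C = 0: 360 - 5q_C - (1/2)(q_B) = 0.
Bastion's profit: π_B = (418 - 0.5Q)q_B - (137q_B + (3/2)q_B²). Setting ∂π_B/∂q_B = 0: 281 - 4q_B - (1/2)(q_C) = 0.
Rearranging gives the reaction functions q_C = (360 - (1/2)q_B)/5 and q_B = (281 - (1/2)q_C)/4.
Solving the pair: q_C = 65.7975, q_B = 62.0253.
Total output Q = 65.7975 + 62.0253 = 127.8228.

127.82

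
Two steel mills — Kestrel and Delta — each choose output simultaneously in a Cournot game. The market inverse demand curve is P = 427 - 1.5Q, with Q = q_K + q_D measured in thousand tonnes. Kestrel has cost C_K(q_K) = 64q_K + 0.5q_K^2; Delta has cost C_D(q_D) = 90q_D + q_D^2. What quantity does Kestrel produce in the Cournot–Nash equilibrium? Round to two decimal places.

73.77

Kestrel's profit: π_K = (427 - 1.5Q)q_K - (64q_K + (1/2)q_K²). Setting ∂π_K/∂q_K = 0: 363 - 4q_K - (3/2)(q_D) = 0.
Delta's profit: π_D = (427 - 1.5Q)q_D - (90q_D + q_D²). Setting ∂π_D/∂q_D = 0: 337 - 5q_D - (3/2)(q_K) = 0.
Rearranging gives the reaction functions q_K = (363 - (3/2)q_D)/4 and q_D = (337 - (3/2)q_K)/5.
Solving the pair: q_K = 73.7746, q_D = 45.2676.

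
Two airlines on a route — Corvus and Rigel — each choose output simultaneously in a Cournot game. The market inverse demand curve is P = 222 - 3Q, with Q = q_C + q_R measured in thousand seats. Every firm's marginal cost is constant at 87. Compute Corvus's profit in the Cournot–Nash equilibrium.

A representative firm's profit is π_i = q_i(222 - 3Q) - 87q_i.
First-order condition (treating rivals' output as given): 135 - 6q_i - 3q_j = 0.
By symmetry each firm produces the same amount; substituting q_j = q_i yields q_i = 135/9 = 15.
Price P = 222 - 3·30 = 132.
Corvus's profit: (132 - 87)·15 = 675.

675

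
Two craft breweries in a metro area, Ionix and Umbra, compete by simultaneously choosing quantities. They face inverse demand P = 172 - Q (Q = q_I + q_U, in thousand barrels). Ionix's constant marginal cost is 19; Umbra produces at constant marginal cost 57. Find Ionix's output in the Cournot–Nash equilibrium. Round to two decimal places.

Ionix's profit: π_I = (172 - Q)q_I - (19q_I). Setting ∂π_I/∂q_I = 0: 153 - 2q_I - (q_U) = 0.
Umbra's profit: π_U = (172 - Q)q_U - (57q_U). Setting ∂π_U/∂q_U = 0: 115 - 2q_U - (q_I) = 0.
So q_I = (153 - q_U)/2 and q_U = (115 - q_I)/2.
Solving the pair: q_I = 191/3, q_U = 77/3.

63.67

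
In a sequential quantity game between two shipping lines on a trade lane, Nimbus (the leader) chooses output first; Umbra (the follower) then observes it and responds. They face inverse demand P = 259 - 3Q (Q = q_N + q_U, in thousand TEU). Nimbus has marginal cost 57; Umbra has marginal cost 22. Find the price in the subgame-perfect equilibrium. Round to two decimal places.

98.75

Solve by backward induction. Given q_N, the follower Umbra maximises π_U = (259 - 3q_N - 3q_U)q_U - 22q_U.
Setting the follower's marginal profit to zero, 237 - 3q_N - 6q_U = 0, i.e. q_U = (237 - 3q_N)/6.
The leader anticipates this reaction. Substituting into P = 259 - 3Q gives P = 281/2 - (3/2)q_N, so π_N = (281/2 - (3/2)q_N)q_N - 57q_N.
Maximising: ∂π_N/∂q_N = 167/2 - 3q_N = 0, giving q_N = 167/6.
Then q_U = (237 - 3·(167/6))/6 = 307/12.
Total output Q = 641/12, so price P = 259 - 3·(641/12) = 395/4.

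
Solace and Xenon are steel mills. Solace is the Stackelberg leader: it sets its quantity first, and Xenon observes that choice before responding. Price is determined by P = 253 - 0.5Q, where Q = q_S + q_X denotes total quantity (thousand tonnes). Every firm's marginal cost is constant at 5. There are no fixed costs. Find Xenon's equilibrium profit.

Solve by backward induction. Given q_S, the follower Xenon maximises π_X = (253 - (1/2)q_S - (1/2)q_X)q_X - 5q_X.
Setting the follower's marginal profit to zero, 248 - (1/2)q_S - q_X = 0, i.e. q_X = (248 - (1/2)q_S).
Solace substitutes q_X(q_S) into its own profit: π_S = q_S(253 - (1/2)q_S - (248 - (1/2)q_S)/2) - 5q_S = (129 - (1/4)q_S)q_S - 5q_S.
The leader's first-order condition 124 - (1/2)q_S = 0 yields q_S = 248.
Then q_X = (248 - (1/2)·248) = 124.
Price P = 253 - (1/2)·372 = 67.
Xenon's profit: (67 - 5)·124 = 7688.

7688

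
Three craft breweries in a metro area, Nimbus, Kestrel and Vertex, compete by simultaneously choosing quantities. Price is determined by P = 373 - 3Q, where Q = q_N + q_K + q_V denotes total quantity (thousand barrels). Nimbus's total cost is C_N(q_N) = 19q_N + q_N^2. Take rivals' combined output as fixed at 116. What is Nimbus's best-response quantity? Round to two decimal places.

With rivals' combined output fixed at 116, Nimbus's profit is π_N = (373 - 3·116 - 3q_N)q_N - (19q_N + q_N²) = (25 - 3q_N)q_N - (19q_N + q_N²).
∂π_N/∂q_N = 6 - 8q_N = 0, so q_N = 3/4.

0.75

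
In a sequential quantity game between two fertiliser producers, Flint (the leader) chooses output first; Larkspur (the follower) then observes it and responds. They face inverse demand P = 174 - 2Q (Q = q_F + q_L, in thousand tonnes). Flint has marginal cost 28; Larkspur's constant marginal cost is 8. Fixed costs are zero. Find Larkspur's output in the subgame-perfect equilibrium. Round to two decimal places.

25.75

Solve by backward induction. Given q_F, the follower Larkspur maximises π_L = (174 - 2q_F - 2q_L)q_L - 8q_L.
∂π_L/∂q_L = 166 - 2q_F - 4q_L = 0 gives the reaction function q_L = (166 - 2q_F)/4.
The leader anticipates this reaction. Substituting into P = 174 - 2Q gives P = 91 - q_F, so π_F = (91 - q_F)q_F - 28q_F.
The leader's first-order condition 63 - 2q_F = 0 yields q_F = 63/2.
Then q_L = (166 - 2·(63/2))/4 = 103/4.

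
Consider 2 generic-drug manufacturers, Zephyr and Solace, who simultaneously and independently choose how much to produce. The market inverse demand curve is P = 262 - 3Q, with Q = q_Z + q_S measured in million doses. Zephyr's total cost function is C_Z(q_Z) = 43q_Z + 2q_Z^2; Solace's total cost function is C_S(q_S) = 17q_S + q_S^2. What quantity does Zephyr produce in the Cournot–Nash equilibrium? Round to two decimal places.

Zephyr's profit: π_Z = (262 - 3Q)q_Z - (43q_Z + 2q_Z²). Setting ∂π_Z/∂q_Z = 0: 219 - 10q_Z - 3(q_S) = 0.
Solace's profit: π_S = (262 - 3Q)q_S - (17q_S + q_S²). Setting ∂π_S/∂q_S = 0: 245 - 8q_S - 3(q_Z) = 0.
Best responses: q_Z = (219 - 3q_S)/10, q_S = (245 - 3q_Z)/8.
Substituting one into the other gives q_Z = 1017/71 and q_S = 1793/71.

14.32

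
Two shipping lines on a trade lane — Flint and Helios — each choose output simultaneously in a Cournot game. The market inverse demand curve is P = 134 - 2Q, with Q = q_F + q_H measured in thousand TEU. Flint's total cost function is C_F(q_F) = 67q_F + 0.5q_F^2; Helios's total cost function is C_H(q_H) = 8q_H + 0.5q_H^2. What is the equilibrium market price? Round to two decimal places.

78.86

Flint's profit: π_F = (134 - 2Q)q_F - (67q_F + (1/2)q_F²). Setting ∂π_F/∂q_F = 0: 67 - 5q_F - 2(q_H) = 0.
Helios's first-order condition: 126 - 5q_H - 2(q_F) = 0.
Rearranging gives the reaction functions q_F = (67 - 2q_H)/5 and q_H = (126 - 2q_F)/5.
Substituting one into the other gives q_F = 83/21 and q_H = 496/21.
Total output Q = 193/7, so price P = 134 - 2·(193/7) = 552/7.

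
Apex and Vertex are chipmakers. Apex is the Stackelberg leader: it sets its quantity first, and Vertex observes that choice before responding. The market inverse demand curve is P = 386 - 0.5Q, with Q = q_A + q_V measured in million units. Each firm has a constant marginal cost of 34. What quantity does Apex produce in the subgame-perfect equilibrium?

352

The follower Vertex best-responds to any q_A: π_V = (386 - 0.5Q)q_V - 34q_V.
∂π_V/∂q_V = 352 - (1/2)q_A - q_V = 0 gives the reaction function q_V = (352 - (1/2)q_A).
The leader anticipates this reaction. Substituting into P = 386 - 0.5Q gives P = 210 - (1/4)q_A, so π_A = (210 - (1/4)q_A)q_A - 34q_A.
Leader FOC: 176 - (1/2)q_A = 0, so q_A = 352.
Then q_V = (352 - (1/2)·352) = 176.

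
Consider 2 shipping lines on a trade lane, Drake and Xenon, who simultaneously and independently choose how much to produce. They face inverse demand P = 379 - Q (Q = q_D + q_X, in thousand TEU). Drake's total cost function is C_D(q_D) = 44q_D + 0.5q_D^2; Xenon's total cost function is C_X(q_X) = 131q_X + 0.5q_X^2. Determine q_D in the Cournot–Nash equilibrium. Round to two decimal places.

Drake's profit: π_D = (379 - Q)q_D - (44q_D + (1/2)q_D²). Setting ∂π_D/∂q_D = 0: 335 - 3q_D - (q_X) = 0.
Xenon's profit: π_X = (379 - Q)q_X - (131q_X + (1/2)q_X²). Setting ∂π_X/∂q_X = 0: 248 - 3q_X - (q_D) = 0.
Rearranging gives the reaction functions q_D = (335 - q_X)/3 and q_X = (248 - q_D)/3.
Solving the pair: q_D = 757/8, q_X = 409/8.

94.63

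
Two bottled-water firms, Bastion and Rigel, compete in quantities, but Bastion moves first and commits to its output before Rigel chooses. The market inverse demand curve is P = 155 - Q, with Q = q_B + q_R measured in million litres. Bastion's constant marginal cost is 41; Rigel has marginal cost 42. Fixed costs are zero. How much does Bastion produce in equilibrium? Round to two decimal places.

The follower Rigel best-responds to any q_B: π_R = (155 - Q)q_R - 42q_R.
∂π_R/∂q_R = 113 - q_B - 2q_R = 0 gives the reaction function q_R = (113 - q_B)/2.
The leader anticipates this reaction. Substituting into P = 155 - Q gives P = 197/2 - (1/2)q_B, so π_B = (197/2 - (1/2)q_B)q_B - 41q_B.
The leader's first-order condition 115/2 - q_B = 0 yields q_B = 115/2.
Then q_R = (113 - 115/2)/2 = 111/4.

57.50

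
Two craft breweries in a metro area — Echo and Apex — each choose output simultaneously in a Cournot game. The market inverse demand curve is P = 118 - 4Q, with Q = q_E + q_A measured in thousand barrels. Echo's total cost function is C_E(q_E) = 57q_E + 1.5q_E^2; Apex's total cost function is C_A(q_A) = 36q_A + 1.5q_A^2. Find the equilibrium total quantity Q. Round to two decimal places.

9.53

Echo's profit: π_E = (118 - 4Q)q_E - (57q_E + (3/2)q_E²). Setting ∂π_E/∂q_E = 0: 61 - 11q_E - 4(q_A) = 0.
Apex's first-order condition: 82 - 11q_A - 4(q_E) = 0.
Best responses: q_E = (61 - 4q_A)/11, q_A = (82 - 4q_E)/11.
Substituting one into the other gives q_E = 49/15 and q_A = 94/15.
Total output Q = 49/15 + 94/15 = 143/15.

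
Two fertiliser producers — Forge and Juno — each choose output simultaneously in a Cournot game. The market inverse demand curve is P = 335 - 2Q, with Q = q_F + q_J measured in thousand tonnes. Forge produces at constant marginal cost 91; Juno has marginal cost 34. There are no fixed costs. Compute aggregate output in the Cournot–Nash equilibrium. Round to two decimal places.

90.83

Forge's profit: π_F = (335 - 2Q)q_F - (91q_F). Setting ∂π_F/∂q_F = 0: 244 - 4q_F - 2(q_J) = 0.
Juno's first-order condition: 301 - 4q_J - 2(q_F) = 0.
So q_F = (244 - 2q_J)/4 and q_J = (301 - 2q_F)/4.
Substituting one into the other gives q_F = 187/6 and q_J = 179/3.
Total output Q = 187/6 + 179/3 = 545/6.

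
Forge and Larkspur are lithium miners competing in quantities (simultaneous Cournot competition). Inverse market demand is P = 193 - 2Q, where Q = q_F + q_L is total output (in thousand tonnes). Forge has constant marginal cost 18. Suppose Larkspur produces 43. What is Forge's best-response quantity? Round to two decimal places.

22.25

With the rival's output fixed at 43, Forge's profit is π_F = (193 - 2·43 - 2q_F)q_F - (18q_F) = (107 - 2q_F)q_F - (18q_F).
∂π_F/∂q_F = 89 - 4q_F = 0, so q_F = 89/4.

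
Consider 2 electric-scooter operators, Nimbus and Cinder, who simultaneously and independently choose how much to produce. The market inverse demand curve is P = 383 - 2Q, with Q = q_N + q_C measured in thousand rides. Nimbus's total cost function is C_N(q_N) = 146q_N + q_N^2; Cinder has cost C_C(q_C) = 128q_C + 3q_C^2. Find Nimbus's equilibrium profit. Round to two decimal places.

3309.57

Nimbus's profit: π_N = (383 - 2Q)q_N - (146q_N + q_N²). Setting ∂π_N/∂q_N = 0: 237 - 6q_N - 2(q_C) = 0.
Cinder's first-order condition: 255 - 10q_C - 2(q_N) = 0.
Best responses: q_N = (237 - 2q_C)/6, q_C = (255 - 2q_N)/10.
Solving the pair: q_N = 465/14, q_C = 132/7.
Price P = 383 - 2·(729/14) = 1952/7.
Nimbus's profit: (1952/7)·(465/14) - 146·(465/14) - (465/14)² = 3309.5663.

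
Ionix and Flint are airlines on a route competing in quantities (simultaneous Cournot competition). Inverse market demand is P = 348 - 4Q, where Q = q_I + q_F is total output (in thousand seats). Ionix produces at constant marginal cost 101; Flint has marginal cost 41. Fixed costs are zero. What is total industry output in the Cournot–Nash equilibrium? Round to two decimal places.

Ionix's profit: π_I = (348 - 4Q)q_I - (101q_I). Setting ∂π_I/∂q_I = 0: 247 - 8q_I - 4(q_F) = 0.
Flint's first-order condition: 307 - 8q_F - 4(q_I) = 0.
Rearranging gives the reaction functions q_I = (247 - 4q_F)/8 and q_F = (307 - 4q_I)/8.
Solving the pair: q_I = 187/12, q_F = 367/12.
Total output Q = 187/12 + 367/12 = 277/6.

46.17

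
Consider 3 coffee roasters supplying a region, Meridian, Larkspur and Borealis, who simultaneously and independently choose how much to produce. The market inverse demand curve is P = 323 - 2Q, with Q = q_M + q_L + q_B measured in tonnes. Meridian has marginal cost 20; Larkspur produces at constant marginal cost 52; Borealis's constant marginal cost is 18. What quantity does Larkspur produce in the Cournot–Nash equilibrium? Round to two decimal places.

25.63

Meridian's profit: π_M = (323 - 2Q)q_M - (20q_M). Setting ∂π_M/∂q_M = 0: 303 - 4q_M - 2(q_L + q_B) = 0.
Larkspur's profit: π_L = (323 - 2Q)q_L - (52q_L). Setting ∂π_L/∂q_L = 0: 271 - 4q_L - 2(q_M + q_B) = 0.
Borealis's first-order condition: 305 - 4q_B - 2(q_M + q_L) = 0.
Adding the 3 first-order conditions: 879 − 8Q = 0, so Q = 879/8.
Back-substituting: q_M = (303 − 879/4)/2 = 333/8, q_L = (271 − 879/4)/2 = 205/8, q_B = (305 − 879/4)/2 = 341/8.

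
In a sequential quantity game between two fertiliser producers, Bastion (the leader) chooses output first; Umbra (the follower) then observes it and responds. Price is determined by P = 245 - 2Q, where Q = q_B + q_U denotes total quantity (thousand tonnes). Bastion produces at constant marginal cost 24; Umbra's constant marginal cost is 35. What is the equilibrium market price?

82

The follower Umbra best-responds to any q_B: π_U = (245 - 2Q)q_U - 35q_U.
Follower FOC: 210 - 2q_B - 4q_U = 0, so q_U(q_B) = (210 - 2q_B)/4.
The leader anticipates this reaction. Substituting into P = 245 - 2Q gives P = 140 - q_B, so π_B = (140 - q_B)q_B - 24q_B.
Maximising: ∂π_B/∂q_B = 116 - 2q_B = 0, giving q_B = 58.
Then q_U = (210 - 2·58)/4 = 47/2.
Total output Q = 163/2, so price P = 245 - 2·(163/2) = 82.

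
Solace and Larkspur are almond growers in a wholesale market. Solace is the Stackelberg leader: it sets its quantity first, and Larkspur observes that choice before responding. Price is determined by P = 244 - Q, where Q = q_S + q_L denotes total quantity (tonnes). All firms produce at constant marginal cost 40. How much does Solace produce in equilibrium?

Solve by backward induction. Given q_S, the follower Larkspur maximises π_L = (244 - q_S - q_L)q_L - 40q_L.
Setting the follower's marginal profit to zero, 204 - q_S - 2q_L = 0, i.e. q_L = (204 - q_S)/2.
The leader anticipates this reaction. Substituting into P = 244 - Q gives P = 142 - (1/2)q_S, so π_S = (142 - (1/2)q_S)q_S - 40q_S.
Maximising: ∂π_S/∂q_S = 102 - q_S = 0, giving q_S = 102.
Then q_L = (204 - 102)/2 = 51.

102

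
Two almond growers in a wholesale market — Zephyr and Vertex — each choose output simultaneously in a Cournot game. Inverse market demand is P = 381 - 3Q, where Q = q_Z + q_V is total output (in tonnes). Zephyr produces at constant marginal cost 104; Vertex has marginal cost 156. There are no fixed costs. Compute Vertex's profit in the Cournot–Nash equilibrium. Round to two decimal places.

1108.48

Zephyr's profit: π_Z = (381 - 3Q)q_Z - (104q_Z). Setting ∂π_Z/∂q_Z = 0: 277 - 6q_Z - 3(q_V) = 0.
Vertex's profit: π_V = (381 - 3Q)q_V - (156q_V). Setting ∂π_V/∂q_V = 0: 225 - 6q_V - 3(q_Z) = 0.
Best responses: q_Z = (277 - 3q_V)/6, q_V = (225 - 3q_Z)/6.
Solving the pair: q_Z = 329/9, q_V = 173/9.
Price P = 381 - 3·(502/9) = 641/3.
Vertex's profit: (641/3 - 156)·(173/9) = 1108.4815.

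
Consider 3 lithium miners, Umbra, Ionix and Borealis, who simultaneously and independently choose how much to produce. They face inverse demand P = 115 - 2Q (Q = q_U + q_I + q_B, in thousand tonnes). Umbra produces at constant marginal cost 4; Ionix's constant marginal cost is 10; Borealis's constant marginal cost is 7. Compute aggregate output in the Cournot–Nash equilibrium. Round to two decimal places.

40.50

Umbra's profit: π_U = (115 - 2Q)q_U - (4q_U). Setting ∂π_U/∂q_U = 0: 111 - 4q_U - 2(q_I + q_B) = 0.
Ionix's first-order condition: 105 - 4q_I - 2(q_U + q_B) = 0.
Borealis's first-order condition: 108 - 4q_B - 2(q_U + q_I) = 0.
Adding the 3 first-order conditions: 324 − 8Q = 0, so Q = 81/2.
Back-substituting: q_U = (111 − 81)/2 = 15, q_I = (105 − 81)/2 = 12, q_B = (108 − 81)/2 = 27/2.
Total output Q = 15 + 12 + 27/2 = 81/2.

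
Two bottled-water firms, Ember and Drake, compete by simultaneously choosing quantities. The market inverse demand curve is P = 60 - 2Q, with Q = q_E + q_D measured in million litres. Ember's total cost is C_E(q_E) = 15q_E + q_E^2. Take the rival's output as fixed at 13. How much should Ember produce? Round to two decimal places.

With the rival's output fixed at 13, Ember's profit is π_E = (60 - 2·13 - 2q_E)q_E - (15q_E + q_E²) = (34 - 2q_E)q_E - (15q_E + q_E²).
∂π_E/∂q_E = 19 - 6q_E = 0, so q_E = 19/6.

3.17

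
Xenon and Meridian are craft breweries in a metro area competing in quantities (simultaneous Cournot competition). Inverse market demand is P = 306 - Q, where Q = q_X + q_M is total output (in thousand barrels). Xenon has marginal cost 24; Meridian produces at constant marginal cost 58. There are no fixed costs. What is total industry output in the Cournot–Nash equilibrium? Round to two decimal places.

Xenon's profit: π_X = (306 - Q)q_X - (24q_X). Setting ∂π_X/∂q_X = 0: 282 - 2q_X - (q_M) = 0.
Meridian's first-order condition: 248 - 2q_M - (q_X) = 0.
Rearranging gives the reaction functions q_X = (282 - q_M)/2 and q_M = (248 - q_X)/2.
Substituting one into the other gives q_X = 316/3 and q_M = 214/3.
Total output Q = 316/3 + 214/3 = 530/3.

176.67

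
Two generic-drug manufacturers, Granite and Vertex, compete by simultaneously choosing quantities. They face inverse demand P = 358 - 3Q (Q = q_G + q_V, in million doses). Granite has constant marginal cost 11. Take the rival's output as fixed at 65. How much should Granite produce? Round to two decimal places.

25.33

With the rival's output fixed at 65, Granite's profit is π_G = (358 - 3·65 - 3q_G)q_G - (11q_G) = (163 - 3q_G)q_G - (11q_G).
∂π_G/∂q_G = 152 - 6q_G = 0, so q_G = 76/3.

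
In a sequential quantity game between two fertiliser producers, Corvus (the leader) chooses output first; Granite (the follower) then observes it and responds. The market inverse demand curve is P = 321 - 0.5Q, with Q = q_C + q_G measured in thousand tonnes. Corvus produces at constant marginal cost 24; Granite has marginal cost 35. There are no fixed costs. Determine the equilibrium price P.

The follower Granite best-responds to any q_C: π_G = (321 - 0.5Q)q_G - 35q_G.
∂π_G/∂q_G = 286 - (1/2)q_C - q_G = 0 gives the reaction function q_G = (286 - (1/2)q_C).
The leader anticipates this reaction. Substituting into P = 321 - 0.5Q gives P = 178 - (1/4)q_C, so π_C = (178 - (1/4)q_C)q_C - 24q_C.
Leader FOC: 154 - (1/2)q_C = 0, so q_C = 308.
Then q_G = (286 - (1/2)·308) = 132.
Total output Q = 440, so price P = 321 - (1/2)·440 = 101.

101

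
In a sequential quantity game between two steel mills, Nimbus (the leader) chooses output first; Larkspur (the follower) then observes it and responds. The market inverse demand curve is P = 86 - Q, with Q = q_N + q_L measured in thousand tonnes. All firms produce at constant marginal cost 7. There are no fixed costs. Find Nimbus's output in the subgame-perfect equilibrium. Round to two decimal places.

39.50

The follower Larkspur best-responds to any q_N: π_L = (86 - Q)q_L - 7q_L.
Setting the follower's marginal profit to zero, 79 - q_N - 2q_L = 0, i.e. q_L = (79 - q_N)/2.
Nimbus substitutes q_L(q_N) into its own profit: π_N = q_N(86 - q_N - (79 - q_N)/2) - 7q_N = (93/2 - (1/2)q_N)q_N - 7q_N.
The leader's first-order condition 79/2 - q_N = 0 yields q_N = 79/2.
Then q_L = (79 - 79/2)/2 = 79/4.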